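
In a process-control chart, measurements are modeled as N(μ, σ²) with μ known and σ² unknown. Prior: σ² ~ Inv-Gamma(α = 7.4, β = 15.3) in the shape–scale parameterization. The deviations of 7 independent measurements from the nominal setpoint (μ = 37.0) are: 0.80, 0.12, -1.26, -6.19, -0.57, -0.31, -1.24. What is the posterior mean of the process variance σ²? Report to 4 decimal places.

With known mean μ and an Inverse-Gamma(α, β) prior on σ², the Normal likelihood is conjugate: posterior is Inv-Gamma(α + n/2, β + Σ(xᵢ−μ)²/2).
Σ(xᵢ−μ)² = (0.80)² + (0.12)² + (-1.26)² + (-6.19)² + (-0.57)² + (-0.31)² + (-1.24)² = 42.5167.
Posterior: Inv-Gamma(7.4 + 7/2, 15.3 + 42.5167/2) = Inv-Gamma(10.90, 36.55835).
E[σ²|data] = β/(α−1) = 36.55835/9.90 = 3.6928.

3.6928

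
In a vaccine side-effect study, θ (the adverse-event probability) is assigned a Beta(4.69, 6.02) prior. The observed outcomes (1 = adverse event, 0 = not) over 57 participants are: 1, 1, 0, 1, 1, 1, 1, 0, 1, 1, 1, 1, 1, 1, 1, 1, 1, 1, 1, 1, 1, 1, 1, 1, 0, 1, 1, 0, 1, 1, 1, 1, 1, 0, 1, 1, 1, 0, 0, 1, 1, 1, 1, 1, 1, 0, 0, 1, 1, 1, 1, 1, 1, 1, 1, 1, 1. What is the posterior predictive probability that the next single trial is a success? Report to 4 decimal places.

The Beta prior is conjugate to a Binomial/Bernoulli likelihood; the update adds successes to α and failures to β.
Posterior: Beta(α+k, β+n−k) = Beta(4.69+48, 6.02+9) = Beta(52.69, 15.02).
For a single future Bernoulli trial, P(success | data) = α/(α+β) = 0.7782.

0.7782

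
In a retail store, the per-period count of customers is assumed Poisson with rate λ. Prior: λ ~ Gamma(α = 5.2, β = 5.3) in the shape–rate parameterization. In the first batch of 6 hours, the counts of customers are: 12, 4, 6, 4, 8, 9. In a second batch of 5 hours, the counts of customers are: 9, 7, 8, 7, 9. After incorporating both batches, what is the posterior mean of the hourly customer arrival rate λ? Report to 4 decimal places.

5.4110

With a Gamma(shape α, rate β) prior, the Poisson likelihood is conjugate: the posterior is Gamma(α + ΣXᵢ, β + n).
Batch 1: sum of counts S = 43 over n = 6 hours.
After batch 1: Gamma(α+S, β+n) = Gamma(5.2+43, 5.3+6) = Gamma(48.2, 11.3).
Batch 2: sum of counts S = 40 over n = 5 hours.
After batch 2: Gamma(α+S, β+n) = Gamma(48.2+40, 11.3+5) = Gamma(88.2, 16.3).
Posterior mean = α/β = 88.2/16.3 = 5.4110.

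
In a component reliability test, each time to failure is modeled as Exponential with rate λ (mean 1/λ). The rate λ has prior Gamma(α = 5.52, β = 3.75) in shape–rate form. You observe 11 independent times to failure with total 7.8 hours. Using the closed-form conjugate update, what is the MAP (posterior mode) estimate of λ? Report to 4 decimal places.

1.3437

With a Gamma(shape α, rate β) prior on the exponential rate λ, the posterior after n observations with total T = Σxᵢ is Gamma(α+n, β+T).
Posterior: Gamma(5.52+11, 3.75+7.8) = Gamma(16.52, 11.55).
Mode = (α−1)/β = 1.3437.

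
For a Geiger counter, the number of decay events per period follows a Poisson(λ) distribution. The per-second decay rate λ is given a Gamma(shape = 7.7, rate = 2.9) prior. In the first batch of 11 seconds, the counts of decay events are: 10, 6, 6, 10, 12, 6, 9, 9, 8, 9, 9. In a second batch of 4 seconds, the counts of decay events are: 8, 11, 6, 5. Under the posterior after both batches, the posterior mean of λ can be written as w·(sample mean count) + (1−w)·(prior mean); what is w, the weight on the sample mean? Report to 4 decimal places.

With a Gamma(shape α, rate β) prior, the Poisson likelihood is conjugate: the posterior is Gamma(α + ΣXᵢ, β + n).
Total number of seconds: n = 11 + 4 = 15.
Posterior mean = (α₀+S)/(β₀+n) = [n/(β₀+n)]·(S/n) + [β₀/(β₀+n)]·(α₀/β₀), so only n and β₀ enter the weight.
Weight on data w = n/(β₀+n) = 15/(2.9+15) = 15/17.9 = 0.8380.

0.8380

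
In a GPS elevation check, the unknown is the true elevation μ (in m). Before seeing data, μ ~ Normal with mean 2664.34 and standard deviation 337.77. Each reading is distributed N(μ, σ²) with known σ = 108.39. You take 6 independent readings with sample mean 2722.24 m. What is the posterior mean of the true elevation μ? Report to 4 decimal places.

For Normal data with known variance σ², a Normal(μ₀, σ₀²) prior on μ is conjugate. Posterior precision = 1/σ₀² + n/σ²; posterior mean is the precision-weighted average of μ₀ and x̄.
n·x̄ = 6·2722.24 = 16333.44.
σ₀² = 337.77² = 114088.5729, σ² = 108.39² = 11748.3921; σ² + n·σ₀² = 11748.3921 + 6·114088.5729 = 696279.8295.
Posterior mean = (μ₀/σ₀² + n·x̄/σ²)/(1/σ₀² + n/σ²) = (σ²·μ₀ + σ₀²·n·x̄)/(σ² + n·σ₀²) = (11748.3921·2664.34 + 114088.5729·16333.44)/696279.8295 = 1894760571.15549/696279.8295 = 2721.2630.

2721.2630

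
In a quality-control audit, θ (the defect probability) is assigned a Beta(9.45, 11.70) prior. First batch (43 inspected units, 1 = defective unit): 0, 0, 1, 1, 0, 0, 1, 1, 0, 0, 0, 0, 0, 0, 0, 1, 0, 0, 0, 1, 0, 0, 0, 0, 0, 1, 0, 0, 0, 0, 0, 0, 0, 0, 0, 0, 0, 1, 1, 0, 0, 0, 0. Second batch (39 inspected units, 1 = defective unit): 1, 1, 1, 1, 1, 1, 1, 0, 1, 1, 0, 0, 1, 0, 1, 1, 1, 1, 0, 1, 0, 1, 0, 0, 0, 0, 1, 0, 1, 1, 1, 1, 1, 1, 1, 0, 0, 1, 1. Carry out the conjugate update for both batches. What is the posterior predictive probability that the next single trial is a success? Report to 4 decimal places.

0.4309

The Beta prior is conjugate to a Binomial/Bernoulli likelihood; the update adds successes to α and failures to β.
After batch 1: Beta(9.45+9, 11.70+34) = Beta(18.45, 45.70).
After batch 2: Beta(18.45+26, 45.70+13) = Beta(44.45, 58.70).
For a single future Bernoulli trial, P(success | data) = α/(α+β) = 0.4309.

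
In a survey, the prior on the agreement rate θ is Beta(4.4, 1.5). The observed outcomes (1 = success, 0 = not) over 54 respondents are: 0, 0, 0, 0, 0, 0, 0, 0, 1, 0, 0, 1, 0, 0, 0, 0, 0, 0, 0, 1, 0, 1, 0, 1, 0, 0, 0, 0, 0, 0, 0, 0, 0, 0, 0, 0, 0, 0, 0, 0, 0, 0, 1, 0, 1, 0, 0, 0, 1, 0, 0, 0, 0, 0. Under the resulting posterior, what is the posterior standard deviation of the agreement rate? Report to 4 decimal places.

The Beta prior is conjugate to a Binomial/Bernoulli likelihood; the update adds successes to α and failures to β.
Posterior: Beta(α+k, β+n−k) = Beta(4.4+8, 1.5+46) = Beta(12.4, 47.5).
Var = αβ/((α+β)²(α+β+1)) = 12.4·47.5/(59.9²·60.9) = 0.00269553; SD = √0.00269553 = 0.0519.

0.0519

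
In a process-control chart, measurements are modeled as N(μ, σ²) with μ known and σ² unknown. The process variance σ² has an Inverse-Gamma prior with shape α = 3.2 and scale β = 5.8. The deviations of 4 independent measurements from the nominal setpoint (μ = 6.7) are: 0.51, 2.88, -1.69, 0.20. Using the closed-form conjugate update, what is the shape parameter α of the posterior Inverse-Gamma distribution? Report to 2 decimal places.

5.20

With known mean μ and an Inverse-Gamma(α, β) prior on σ², the Normal likelihood is conjugate: posterior is Inv-Gamma(α + n/2, β + Σ(xᵢ−μ)²/2).
Σ(xᵢ−μ)² = (0.51)² + (2.88)² + (-1.69)² + (0.20)² = 11.4506.
Posterior: Inv-Gamma(3.2 + 4/2, 5.8 + 11.4506/2) = Inv-Gamma(5.20, 11.52530).
Posterior α = 5.20.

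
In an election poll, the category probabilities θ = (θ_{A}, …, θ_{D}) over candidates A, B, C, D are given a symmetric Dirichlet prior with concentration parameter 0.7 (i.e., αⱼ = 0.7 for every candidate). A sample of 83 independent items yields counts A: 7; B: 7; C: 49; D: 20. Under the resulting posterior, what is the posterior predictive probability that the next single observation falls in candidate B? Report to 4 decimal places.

The Dirichlet prior is conjugate to the Multinomial likelihood: each posterior αⱼ = prior αⱼ + observed count nⱼ.
Posterior concentration: (7.7, 7.7, 49.7, 20.7), total = 85.8.
P(next = B | data) = α_{B}/Σα = 0.0897.

0.0897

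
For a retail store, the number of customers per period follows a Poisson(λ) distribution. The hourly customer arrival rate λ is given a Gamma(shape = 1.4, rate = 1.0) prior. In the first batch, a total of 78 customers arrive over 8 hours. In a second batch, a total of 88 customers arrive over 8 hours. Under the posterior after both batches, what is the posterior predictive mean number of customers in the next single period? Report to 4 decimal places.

With a Gamma(shape α, rate β) prior, the Poisson likelihood is conjugate: the posterior is Gamma(α + ΣXᵢ, β + n).
After batch 1: Gamma(α+S, β+n) = Gamma(1.4+78, 1.0+8) = Gamma(79.4, 9.0).
After batch 2: Gamma(α+S, β+n) = Gamma(79.4+88, 9.0+8) = Gamma(167.4, 17.0).
The predictive distribution for one future period is NegBinom with mean α/β = 9.8471.

9.8471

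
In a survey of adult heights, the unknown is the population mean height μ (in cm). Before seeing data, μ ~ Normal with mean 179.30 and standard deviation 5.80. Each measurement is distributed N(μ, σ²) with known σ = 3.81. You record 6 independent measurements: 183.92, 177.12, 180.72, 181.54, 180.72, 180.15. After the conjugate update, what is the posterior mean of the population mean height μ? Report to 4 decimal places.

180.6014

For Normal data with known variance σ², a Normal(μ₀, σ₀²) prior on μ is conjugate. Posterior precision = 1/σ₀² + n/σ²; posterior mean is the precision-weighted average of μ₀ and x̄.
Σxᵢ = 183.92 + 177.12 + 180.72 + 181.54 + 180.72 + 180.15 = 1084.17, so n·x̄ = 1084.17.
σ₀² = 5.80² = 33.64, σ² = 3.81² = 14.5161; σ² + n·σ₀² = 14.5161 + 6·33.64 = 216.3561.
Posterior mean = (μ₀/σ₀² + n·x̄/σ²)/(1/σ₀² + n/σ²) = (σ²·μ₀ + σ₀²·n·x̄)/(σ² + n·σ₀²) = (14.5161·179.30 + 33.64·1084.17)/216.3561 = 39074.21553/216.3561 = 180.6014.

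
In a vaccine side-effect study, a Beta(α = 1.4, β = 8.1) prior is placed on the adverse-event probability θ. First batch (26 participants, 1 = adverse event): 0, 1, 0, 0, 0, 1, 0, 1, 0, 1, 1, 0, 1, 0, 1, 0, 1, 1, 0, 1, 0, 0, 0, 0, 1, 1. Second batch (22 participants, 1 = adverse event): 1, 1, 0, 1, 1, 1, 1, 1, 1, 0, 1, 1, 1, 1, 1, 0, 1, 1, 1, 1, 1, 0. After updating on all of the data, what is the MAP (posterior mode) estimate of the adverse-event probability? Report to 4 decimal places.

The Beta prior is conjugate to a Binomial/Bernoulli likelihood; the update adds successes to α and failures to β.
After batch 1: Beta(1.4+12, 8.1+14) = Beta(13.4, 22.1).
After batch 2: Beta(13.4+18, 22.1+4) = Beta(31.4, 26.1).
Mode of Beta(a,b) for a,b>1 is (a−1)/(a+b−2) = 30.4/55.5 = 0.5477.

0.5477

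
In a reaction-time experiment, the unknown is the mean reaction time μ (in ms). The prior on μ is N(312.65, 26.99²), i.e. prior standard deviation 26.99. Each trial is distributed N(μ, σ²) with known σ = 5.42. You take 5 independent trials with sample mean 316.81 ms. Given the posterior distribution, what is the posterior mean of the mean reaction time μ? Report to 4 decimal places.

316.7767

For Normal data with known variance σ², a Normal(μ₀, σ₀²) prior on μ is conjugate. Posterior precision = 1/σ₀² + n/σ²; posterior mean is the precision-weighted average of μ₀ and x̄.
n·x̄ = 5·316.81 = 1584.05.
σ₀² = 26.99² = 728.4601, σ² = 5.42² = 29.3764; σ² + n·σ₀² = 29.3764 + 5·728.4601 = 3671.6769.
Posterior mean = (μ₀/σ₀² + n·x̄/σ²)/(1/σ₀² + n/σ²) = (σ²·μ₀ + σ₀²·n·x̄)/(σ² + n·σ₀²) = (29.3764·312.65 + 728.4601·1584.05)/3671.6769 = 1163101.752865/3671.6769 = 316.7767.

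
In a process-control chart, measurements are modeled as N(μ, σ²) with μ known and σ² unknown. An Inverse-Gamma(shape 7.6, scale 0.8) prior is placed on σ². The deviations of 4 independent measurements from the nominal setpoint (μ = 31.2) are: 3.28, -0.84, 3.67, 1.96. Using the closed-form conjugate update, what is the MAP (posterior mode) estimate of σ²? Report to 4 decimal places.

With known mean μ and an Inverse-Gamma(α, β) prior on σ², the Normal likelihood is conjugate: posterior is Inv-Gamma(α + n/2, β + Σ(xᵢ−μ)²/2).
Σ(xᵢ−μ)² = (3.28)² + (-0.84)² + (3.67)² + (1.96)² = 28.7745.
Posterior: Inv-Gamma(7.6 + 4/2, 0.8 + 28.7745/2) = Inv-Gamma(9.60, 15.18725).
Mode = β/(α+1) = 15.18725/10.60 = 1.4328.

1.4328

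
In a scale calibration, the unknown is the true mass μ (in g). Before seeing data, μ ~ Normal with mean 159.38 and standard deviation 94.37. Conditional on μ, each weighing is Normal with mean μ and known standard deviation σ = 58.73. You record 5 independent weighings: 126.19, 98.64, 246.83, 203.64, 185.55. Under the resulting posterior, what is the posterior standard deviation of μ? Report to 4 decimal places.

25.3031

For Normal data with known variance σ², a Normal(μ₀, σ₀²) prior on μ is conjugate. Posterior precision = 1/σ₀² + n/σ²; posterior mean is the precision-weighted average of μ₀ and x̄.
σ₀² = 94.37² = 8905.6969, σ² = 58.73² = 3449.2129; σ² + n·σ₀² = 3449.2129 + 5·8905.6969 = 47977.6974.
Posterior precision = 1/σ₀² + n/σ² = 1/8905.6969 + 5/3449.2129 = (σ² + n·σ₀²)/(σ₀²σ²) = 47977.6974/(8905.6969·3449.2129); posterior variance σₙ² = σ₀²σ²/(σ² + n·σ₀²) = 8905.6969·3449.2129/47977.6974 = 640.248413.
Posterior SD = √σₙ² = √(8905.6969·3449.2129/47977.6974) = 25.3031.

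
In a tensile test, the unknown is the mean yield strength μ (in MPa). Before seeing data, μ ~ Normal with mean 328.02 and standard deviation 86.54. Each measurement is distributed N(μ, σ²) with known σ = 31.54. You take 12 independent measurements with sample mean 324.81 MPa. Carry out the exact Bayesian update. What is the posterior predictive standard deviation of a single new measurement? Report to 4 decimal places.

For Normal data with known variance σ², a Normal(μ₀, σ₀²) prior on μ is conjugate. Posterior precision = 1/σ₀² + n/σ²; posterior mean is the precision-weighted average of μ₀ and x̄.
σ₀² = 86.54² = 7489.1716, σ² = 31.54² = 994.7716; σ² + n·σ₀² = 994.7716 + 12·7489.1716 = 90864.8308.
Posterior precision = 1/σ₀² + n/σ² = 1/7489.1716 + 12/994.7716 = (σ² + n·σ₀²)/(σ₀²σ²) = 90864.8308/(7489.1716·994.7716); posterior variance σₙ² = σ₀²σ²/(σ² + n·σ₀²) = 7489.1716·994.7716/90864.8308 = 81.990085.
Predictive variance for one new observation = σₙ² + σ² = 7489.1716·994.7716/90864.8308 + 994.7716 = σ²·(σ₀² + 90864.8308)/90864.8308 = 994.7716·98354.0024/90864.8308 = 1076.761685; SD = √(994.7716·98354.0024/90864.8308) = 32.8140.

32.8140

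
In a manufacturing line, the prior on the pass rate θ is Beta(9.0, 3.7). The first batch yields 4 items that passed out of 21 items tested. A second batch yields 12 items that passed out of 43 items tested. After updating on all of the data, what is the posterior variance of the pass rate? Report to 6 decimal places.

0.002828

The Beta prior is conjugate to a Binomial/Bernoulli likelihood; the update adds successes to α and failures to β.
After batch 1: Beta(9.0+4, 3.7+17) = Beta(13.0, 20.7).
After batch 2: Beta(13.0+12, 20.7+31) = Beta(25.0, 51.7).
Var = αβ/((α+β)²(α+β+1)) = 25.0·51.7/(76.7²·77.7) = 0.002828.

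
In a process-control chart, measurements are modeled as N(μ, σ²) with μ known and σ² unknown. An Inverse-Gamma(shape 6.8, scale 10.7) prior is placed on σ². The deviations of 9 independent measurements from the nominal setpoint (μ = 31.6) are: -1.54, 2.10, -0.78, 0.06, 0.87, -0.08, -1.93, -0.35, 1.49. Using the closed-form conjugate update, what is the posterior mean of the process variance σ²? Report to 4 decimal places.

With known mean μ and an Inverse-Gamma(α, β) prior on σ², the Normal likelihood is conjugate: posterior is Inv-Gamma(α + n/2, β + Σ(xᵢ−μ)²/2).
Σ(xᵢ−μ)² = (-1.54)² + (2.10)² + (-0.78)² + (0.06)² + (0.87)² + (-0.08)² + (-1.93)² + (-0.35)² + (1.49)² = 14.2244.
Posterior: Inv-Gamma(6.8 + 9/2, 10.7 + 14.2244/2) = Inv-Gamma(11.30, 17.81220).
E[σ²|data] = β/(α−1) = 17.81220/10.30 = 1.7293.

1.7293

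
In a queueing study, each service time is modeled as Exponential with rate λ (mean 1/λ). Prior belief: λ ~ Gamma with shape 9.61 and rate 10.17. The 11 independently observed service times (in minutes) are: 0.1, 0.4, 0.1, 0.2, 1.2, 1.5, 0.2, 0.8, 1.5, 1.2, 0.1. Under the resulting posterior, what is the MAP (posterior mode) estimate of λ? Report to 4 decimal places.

With a Gamma(shape α, rate β) prior on the exponential rate λ, the posterior after n observations with total T = Σxᵢ is Gamma(α+n, β+T).
Sum of observations T = 7.3 minutes; n = 11.
Posterior: Gamma(9.61+11, 10.17+7.3) = Gamma(20.61, 17.47).
Mode = (α−1)/β = 1.1225.

1.1225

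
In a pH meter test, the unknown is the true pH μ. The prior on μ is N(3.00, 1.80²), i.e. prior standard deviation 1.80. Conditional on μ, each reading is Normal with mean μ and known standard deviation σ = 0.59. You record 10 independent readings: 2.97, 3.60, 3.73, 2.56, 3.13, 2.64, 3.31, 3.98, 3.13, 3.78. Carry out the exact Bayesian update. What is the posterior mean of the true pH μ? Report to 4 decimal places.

For Normal data with known variance σ², a Normal(μ₀, σ₀²) prior on μ is conjugate. Posterior precision = 1/σ₀² + n/σ²; posterior mean is the precision-weighted average of μ₀ and x̄.
Σxᵢ = 2.97 + 3.60 + 3.73 + 2.56 + 3.13 + 2.64 + 3.31 + 3.98 + 3.13 + 3.78 = 32.83, so n·x̄ = 32.83.
σ₀² = 1.80² = 3.24, σ² = 0.59² = 0.3481; σ² + n·σ₀² = 0.3481 + 10·3.24 = 32.7481.
Posterior mean = (μ₀/σ₀² + n·x̄/σ²)/(1/σ₀² + n/σ²) = (σ²·μ₀ + σ₀²·n·x̄)/(σ² + n·σ₀²) = (0.3481·3.00 + 3.24·32.83)/32.7481 = 107.4135/32.7481 = 3.2800.

3.2800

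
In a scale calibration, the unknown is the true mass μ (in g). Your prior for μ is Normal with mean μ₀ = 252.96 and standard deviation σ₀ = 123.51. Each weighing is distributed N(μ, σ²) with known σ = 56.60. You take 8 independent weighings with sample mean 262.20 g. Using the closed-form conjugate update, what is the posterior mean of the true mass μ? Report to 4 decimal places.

For Normal data with known variance σ², a Normal(μ₀, σ₀²) prior on μ is conjugate. Posterior precision = 1/σ₀² + n/σ²; posterior mean is the precision-weighted average of μ₀ and x̄.
n·x̄ = 8·262.20 = 2097.6.
σ₀² = 123.51² = 15254.7201, σ² = 56.60² = 3203.56; σ² + n·σ₀² = 3203.56 + 8·15254.7201 = 125241.3208.
Posterior mean = (μ₀/σ₀² + n·x̄/σ²)/(1/σ₀² + n/σ²) = (σ²·μ₀ + σ₀²·n·x̄)/(σ² + n·σ₀²) = (3203.56·252.96 + 15254.7201·2097.6)/125241.3208 = 32808673.41936/125241.3208 = 261.9636.

261.9636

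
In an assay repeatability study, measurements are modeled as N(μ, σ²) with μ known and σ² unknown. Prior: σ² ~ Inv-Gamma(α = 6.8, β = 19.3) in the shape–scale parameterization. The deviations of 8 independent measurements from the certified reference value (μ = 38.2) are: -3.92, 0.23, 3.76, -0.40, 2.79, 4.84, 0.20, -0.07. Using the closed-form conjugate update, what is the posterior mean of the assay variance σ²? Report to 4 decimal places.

With known mean μ and an Inverse-Gamma(α, β) prior on σ², the Normal likelihood is conjugate: posterior is Inv-Gamma(α + n/2, β + Σ(xᵢ−μ)²/2).
Σ(xᵢ−μ)² = (-3.92)² + (0.23)² + (3.76)² + (-0.40)² + (2.79)² + (4.84)² + (0.20)² + (-0.07)² = 60.9715.
Posterior: Inv-Gamma(6.8 + 8/2, 19.3 + 60.9715/2) = Inv-Gamma(10.80, 49.78575).
E[σ²|data] = β/(α−1) = 49.78575/9.80 = 5.0802.

5.0802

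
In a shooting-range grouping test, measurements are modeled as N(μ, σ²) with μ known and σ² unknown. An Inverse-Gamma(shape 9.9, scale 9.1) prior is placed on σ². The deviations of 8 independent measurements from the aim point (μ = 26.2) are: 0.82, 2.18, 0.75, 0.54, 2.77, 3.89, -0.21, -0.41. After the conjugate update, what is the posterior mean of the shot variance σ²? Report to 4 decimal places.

With known mean μ and an Inverse-Gamma(α, β) prior on σ², the Normal likelihood is conjugate: posterior is Inv-Gamma(α + n/2, β + Σ(xᵢ−μ)²/2).
Σ(xᵢ−μ)² = (0.82)² + (2.18)² + (0.75)² + (0.54)² + (2.77)² + (3.89)² + (-0.21)² + (-0.41)² = 29.2961.
Posterior: Inv-Gamma(9.9 + 8/2, 9.1 + 29.2961/2) = Inv-Gamma(13.90, 23.74805).
E[σ²|data] = β/(α−1) = 23.74805/12.90 = 1.8409.

1.8409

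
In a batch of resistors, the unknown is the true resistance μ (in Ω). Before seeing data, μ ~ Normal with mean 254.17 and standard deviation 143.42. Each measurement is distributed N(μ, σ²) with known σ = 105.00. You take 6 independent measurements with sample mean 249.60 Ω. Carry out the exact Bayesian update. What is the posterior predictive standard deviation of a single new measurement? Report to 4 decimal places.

For Normal data with known variance σ², a Normal(μ₀, σ₀²) prior on μ is conjugate. Posterior precision = 1/σ₀² + n/σ²; posterior mean is the precision-weighted average of μ₀ and x̄.
σ₀² = 143.42² = 20569.2964, σ² = 105.00² = 11025; σ² + n·σ₀² = 11025 + 6·20569.2964 = 134440.7784.
Posterior precision = 1/σ₀² + n/σ² = 1/20569.2964 + 6/11025 = (σ² + n·σ₀²)/(σ₀²σ²) = 134440.7784/(20569.2964·11025); posterior variance σₙ² = σ₀²σ²/(σ² + n·σ₀²) = 20569.2964·11025/134440.7784 = 1686.813298.
Predictive variance for one new observation = σₙ² + σ² = 20569.2964·11025/134440.7784 + 11025 = σ²·(σ₀² + 134440.7784)/134440.7784 = 11025·155010.0748/134440.7784 = 12711.813298; SD = √(11025·155010.0748/134440.7784) = 112.7467.

112.7467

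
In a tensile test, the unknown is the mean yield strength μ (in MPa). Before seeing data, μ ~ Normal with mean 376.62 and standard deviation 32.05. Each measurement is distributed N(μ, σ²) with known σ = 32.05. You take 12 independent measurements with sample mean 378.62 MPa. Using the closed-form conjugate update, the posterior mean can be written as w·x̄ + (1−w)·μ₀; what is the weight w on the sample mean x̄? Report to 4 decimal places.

0.9231

For Normal data with known variance σ², a Normal(μ₀, σ₀²) prior on μ is conjugate. Posterior precision = 1/σ₀² + n/σ²; posterior mean is the precision-weighted average of μ₀ and x̄.
σ₀² = 32.05² = 1027.2025, σ² = 32.05² = 1027.2025. Prior precision 1/σ₀² = 1/1027.2025; data precision n/σ² = 12/1027.2025.
w = (n/σ²)/(1/σ₀² + n/σ²) = n·σ₀²/(σ² + n·σ₀²) = 12·1027.2025/(1027.2025 + 12·1027.2025) = 12326.43/13353.6325 = 0.9231.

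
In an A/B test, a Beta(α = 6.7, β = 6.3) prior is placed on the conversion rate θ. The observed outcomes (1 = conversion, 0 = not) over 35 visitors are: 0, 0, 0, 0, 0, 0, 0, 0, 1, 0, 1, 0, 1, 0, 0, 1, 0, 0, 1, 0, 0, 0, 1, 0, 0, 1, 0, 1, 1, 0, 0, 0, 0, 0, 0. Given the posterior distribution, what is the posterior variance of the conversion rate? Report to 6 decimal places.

The Beta prior is conjugate to a Binomial/Bernoulli likelihood; the update adds successes to α and failures to β.
Posterior: Beta(α+k, β+n−k) = Beta(6.7+9, 6.3+26) = Beta(15.7, 32.3).
Var = αβ/((α+β)²(α+β+1)) = 15.7·32.3/(48.0²·49.0) = 0.004492.

0.004492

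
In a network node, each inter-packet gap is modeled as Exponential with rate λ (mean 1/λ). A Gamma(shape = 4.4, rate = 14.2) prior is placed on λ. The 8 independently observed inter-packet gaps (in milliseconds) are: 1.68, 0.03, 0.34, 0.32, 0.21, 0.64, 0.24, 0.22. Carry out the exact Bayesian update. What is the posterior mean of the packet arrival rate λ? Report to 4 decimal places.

0.6935

With a Gamma(shape α, rate β) prior on the exponential rate λ, the posterior after n observations with total T = Σxᵢ is Gamma(α+n, β+T).
Sum of observations T = 3.68 milliseconds; n = 8.
Posterior: Gamma(4.4+8, 14.2+3.68) = Gamma(12.4, 17.88).
Posterior mean of λ = α/β = 12.4/17.88 = 0.6935.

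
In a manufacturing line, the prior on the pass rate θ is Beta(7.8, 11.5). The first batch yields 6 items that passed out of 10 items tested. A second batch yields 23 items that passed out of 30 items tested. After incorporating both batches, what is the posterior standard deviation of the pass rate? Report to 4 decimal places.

The Beta prior is conjugate to a Binomial/Bernoulli likelihood; the update adds successes to α and failures to β.
After batch 1: Beta(7.8+6, 11.5+4) = Beta(13.8, 15.5).
After batch 2: Beta(13.8+23, 15.5+7) = Beta(36.8, 22.5).
Var = αβ/((α+β)²(α+β+1)) = 36.8·22.5/(59.3²·60.3) = 0.00390484; SD = √0.00390484 = 0.0625.

0.0625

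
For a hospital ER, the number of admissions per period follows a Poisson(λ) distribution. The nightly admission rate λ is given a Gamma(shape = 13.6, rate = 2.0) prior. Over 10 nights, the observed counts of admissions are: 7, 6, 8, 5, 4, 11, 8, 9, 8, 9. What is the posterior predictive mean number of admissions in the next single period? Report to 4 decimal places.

With a Gamma(shape α, rate β) prior, the Poisson likelihood is conjugate: the posterior is Gamma(α + ΣXᵢ, β + n).
Sum of counts S = 75 over n = 10 nights.
Posterior: Gamma(α+S, β+n) = Gamma(13.6+75, 2.0+10) = Gamma(88.6, 12.0).
The predictive distribution for one future period is NegBinom with mean α/β = 7.3833.

7.3833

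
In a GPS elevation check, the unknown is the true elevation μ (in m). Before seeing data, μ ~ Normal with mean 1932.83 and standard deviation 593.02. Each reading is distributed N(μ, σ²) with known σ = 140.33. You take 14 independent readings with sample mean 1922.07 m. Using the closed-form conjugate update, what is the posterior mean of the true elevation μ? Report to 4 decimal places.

1922.1129

For Normal data with known variance σ², a Normal(μ₀, σ₀²) prior on μ is conjugate. Posterior precision = 1/σ₀² + n/σ²; posterior mean is the precision-weighted average of μ₀ and x̄.
n·x̄ = 14·1922.07 = 26908.98.
σ₀² = 593.02² = 351672.7204, σ² = 140.33² = 19692.5089; σ² + n·σ₀² = 19692.5089 + 14·351672.7204 = 4943110.5945.
Posterior mean = (μ₀/σ₀² + n·x̄/σ²)/(1/σ₀² + n/σ²) = (σ²·μ₀ + σ₀²·n·x̄)/(σ² + n·σ₀²) = (19692.5089·1932.83 + 351672.7204·26908.98)/4943110.5945 = 9501216471.766379/4943110.5945 = 1922.1129.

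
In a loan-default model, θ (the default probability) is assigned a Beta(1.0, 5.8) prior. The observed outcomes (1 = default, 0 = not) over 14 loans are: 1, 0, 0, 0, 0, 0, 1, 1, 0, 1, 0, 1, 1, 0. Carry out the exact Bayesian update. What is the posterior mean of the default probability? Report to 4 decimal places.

The Beta prior is conjugate to a Binomial/Bernoulli likelihood; the update adds successes to α and failures to β.
Posterior: Beta(α+k, β+n−k) = Beta(1.0+6, 5.8+8) = Beta(7.0, 13.8).
Posterior mean = α/(α+β) = 7.0/20.8 = 0.3365.

0.3365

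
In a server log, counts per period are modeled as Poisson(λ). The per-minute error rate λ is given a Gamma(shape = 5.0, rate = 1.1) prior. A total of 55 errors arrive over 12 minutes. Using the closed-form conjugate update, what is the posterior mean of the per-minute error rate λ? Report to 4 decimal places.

With a Gamma(shape α, rate β) prior, the Poisson likelihood is conjugate: the posterior is Gamma(α + ΣXᵢ, β + n).
Posterior: Gamma(α+S, β+n) = Gamma(5.0+55, 1.1+12) = Gamma(60.0, 13.1).
Posterior mean = α/β = 60.0/13.1 = 4.5802.

4.5802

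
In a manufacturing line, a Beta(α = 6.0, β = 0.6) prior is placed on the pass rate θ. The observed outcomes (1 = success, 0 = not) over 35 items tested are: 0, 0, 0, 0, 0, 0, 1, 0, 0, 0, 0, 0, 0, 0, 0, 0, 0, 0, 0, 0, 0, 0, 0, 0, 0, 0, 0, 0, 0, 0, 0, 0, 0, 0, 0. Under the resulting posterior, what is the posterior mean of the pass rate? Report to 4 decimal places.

The Beta prior is conjugate to a Binomial/Bernoulli likelihood; the update adds successes to α and failures to β.
Posterior: Beta(α+k, β+n−k) = Beta(6.0+1, 0.6+34) = Beta(7.0, 34.6).
Posterior mean = α/(α+β) = 7.0/41.6 = 0.1683.

0.1683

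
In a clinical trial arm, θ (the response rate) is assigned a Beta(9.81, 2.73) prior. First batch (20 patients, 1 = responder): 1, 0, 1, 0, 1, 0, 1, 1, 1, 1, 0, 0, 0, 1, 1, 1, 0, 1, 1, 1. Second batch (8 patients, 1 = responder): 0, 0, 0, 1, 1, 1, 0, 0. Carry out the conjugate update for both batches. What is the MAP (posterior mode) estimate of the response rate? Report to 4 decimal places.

0.6437

The Beta prior is conjugate to a Binomial/Bernoulli likelihood; the update adds successes to α and failures to β.
After batch 1: Beta(9.81+13, 2.73+7) = Beta(22.81, 9.73).
After batch 2: Beta(22.81+3, 9.73+5) = Beta(25.81, 14.73).
Mode of Beta(a,b) for a,b>1 is (a−1)/(a+b−2) = 24.81/38.54 = 0.6437.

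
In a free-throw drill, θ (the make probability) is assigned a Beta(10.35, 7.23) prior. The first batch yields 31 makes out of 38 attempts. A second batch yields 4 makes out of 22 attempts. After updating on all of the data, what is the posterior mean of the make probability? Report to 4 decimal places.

The Beta prior is conjugate to a Binomial/Bernoulli likelihood; the update adds successes to α and failures to β.
After batch 1: Beta(10.35+31, 7.23+7) = Beta(41.35, 14.23).
After batch 2: Beta(41.35+4, 14.23+18) = Beta(45.35, 32.23).
Posterior mean = α/(α+β) = 45.35/77.58 = 0.5846.

0.5846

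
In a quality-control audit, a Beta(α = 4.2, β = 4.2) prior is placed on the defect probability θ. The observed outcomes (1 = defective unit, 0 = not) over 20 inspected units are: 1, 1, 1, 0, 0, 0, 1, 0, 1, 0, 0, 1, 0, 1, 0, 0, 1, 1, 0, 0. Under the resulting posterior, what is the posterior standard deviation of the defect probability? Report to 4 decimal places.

0.0920

The Beta prior is conjugate to a Binomial/Bernoulli likelihood; the update adds successes to α and failures to β.
Posterior: Beta(α+k, β+n−k) = Beta(4.2+9, 4.2+11) = Beta(13.2, 15.2).
Var = αβ/((α+β)²(α+β+1)) = 13.2·15.2/(28.4²·29.4) = 0.00846123; SD = √0.00846123 = 0.0920.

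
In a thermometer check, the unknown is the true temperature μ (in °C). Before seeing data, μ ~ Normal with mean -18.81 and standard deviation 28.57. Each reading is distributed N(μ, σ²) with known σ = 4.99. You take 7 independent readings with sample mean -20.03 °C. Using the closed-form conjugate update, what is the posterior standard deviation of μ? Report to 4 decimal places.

For Normal data with known variance σ², a Normal(μ₀, σ₀²) prior on μ is conjugate. Posterior precision = 1/σ₀² + n/σ²; posterior mean is the precision-weighted average of μ₀ and x̄.
σ₀² = 28.57² = 816.2449, σ² = 4.99² = 24.9001; σ² + n·σ₀² = 24.9001 + 7·816.2449 = 5738.6144.
Posterior precision = 1/σ₀² + n/σ² = 1/816.2449 + 7/24.9001 = (σ² + n·σ₀²)/(σ₀²σ²) = 5738.6144/(816.2449·24.9001); posterior variance σₙ² = σ₀²σ²/(σ² + n·σ₀²) = 816.2449·24.9001/5738.6144 = 3.541722.
Posterior SD = √σₙ² = √(816.2449·24.9001/5738.6144) = 1.8819.

1.8819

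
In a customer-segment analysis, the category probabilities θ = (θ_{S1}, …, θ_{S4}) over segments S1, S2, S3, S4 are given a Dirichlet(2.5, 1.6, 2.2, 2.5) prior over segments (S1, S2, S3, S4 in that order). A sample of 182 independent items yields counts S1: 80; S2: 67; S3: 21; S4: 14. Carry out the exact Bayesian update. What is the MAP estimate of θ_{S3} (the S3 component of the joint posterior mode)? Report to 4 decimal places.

0.1188

The Dirichlet prior is conjugate to the Multinomial likelihood: each posterior αⱼ = prior αⱼ + observed count nⱼ.
Posterior concentration: (82.5, 68.6, 23.2, 16.5), total = 190.8.
Joint mode component: (α_{S3}−1)/(Σα−K) = 22.2/186.8 = 0.1188.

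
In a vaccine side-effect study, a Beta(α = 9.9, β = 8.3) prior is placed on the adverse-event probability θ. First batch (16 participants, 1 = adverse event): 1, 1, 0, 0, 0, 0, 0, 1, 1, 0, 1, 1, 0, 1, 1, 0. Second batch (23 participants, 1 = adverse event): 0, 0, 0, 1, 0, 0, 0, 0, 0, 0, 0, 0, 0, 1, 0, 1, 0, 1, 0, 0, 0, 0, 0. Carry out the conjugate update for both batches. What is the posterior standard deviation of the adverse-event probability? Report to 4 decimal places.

The Beta prior is conjugate to a Binomial/Bernoulli likelihood; the update adds successes to α and failures to β.
After batch 1: Beta(9.9+8, 8.3+8) = Beta(17.9, 16.3).
After batch 2: Beta(17.9+4, 16.3+19) = Beta(21.9, 35.3).
Var = αβ/((α+β)²(α+β+1)) = 21.9·35.3/(57.2²·58.2) = 0.00405979; SD = √0.00405979 = 0.0637.

0.0637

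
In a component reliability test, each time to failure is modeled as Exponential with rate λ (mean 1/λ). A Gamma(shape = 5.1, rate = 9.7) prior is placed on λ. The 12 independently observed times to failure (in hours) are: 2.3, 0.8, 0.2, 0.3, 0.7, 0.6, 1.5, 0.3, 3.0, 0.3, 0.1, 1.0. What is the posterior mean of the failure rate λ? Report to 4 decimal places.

With a Gamma(shape α, rate β) prior on the exponential rate λ, the posterior after n observations with total T = Σxᵢ is Gamma(α+n, β+T).
Sum of observations T = 11.1 hours; n = 12.
Posterior: Gamma(5.1+12, 9.7+11.1) = Gamma(17.1, 20.8).
Posterior mean of λ = α/β = 17.1/20.8 = 0.8221.

0.8221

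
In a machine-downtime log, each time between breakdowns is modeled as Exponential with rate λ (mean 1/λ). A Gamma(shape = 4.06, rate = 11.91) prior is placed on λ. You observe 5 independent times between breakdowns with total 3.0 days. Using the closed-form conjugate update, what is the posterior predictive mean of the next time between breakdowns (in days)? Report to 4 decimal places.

1.8499

With a Gamma(shape α, rate β) prior on the exponential rate λ, the posterior after n observations with total T = Σxᵢ is Gamma(α+n, β+T).
Posterior: Gamma(4.06+5, 11.91+3.0) = Gamma(9.06, 14.91).
The predictive distribution for the next observation is Lomax; its mean is β/(α−1) = 14.91/8.06 = 1.8499.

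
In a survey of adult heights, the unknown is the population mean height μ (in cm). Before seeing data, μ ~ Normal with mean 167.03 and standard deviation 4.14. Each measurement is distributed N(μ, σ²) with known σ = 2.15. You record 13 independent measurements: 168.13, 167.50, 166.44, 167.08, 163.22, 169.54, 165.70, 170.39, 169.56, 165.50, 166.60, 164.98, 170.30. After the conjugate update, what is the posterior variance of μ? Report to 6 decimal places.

For Normal data with known variance σ², a Normal(μ₀, σ₀²) prior on μ is conjugate. Posterior precision = 1/σ₀² + n/σ²; posterior mean is the precision-weighted average of μ₀ and x̄.
σ₀² = 4.14² = 17.1396, σ² = 2.15² = 4.6225; σ² + n·σ₀² = 4.6225 + 13·17.1396 = 227.4373.
Posterior precision = 1/σ₀² + n/σ² = 1/17.1396 + 13/4.6225 = (σ² + n·σ₀²)/(σ₀²σ²) = 227.4373/(17.1396·4.6225); posterior variance σₙ² = σ₀²σ²/(σ² + n·σ₀²) = 17.1396·4.6225/227.4373 = 0.348350.

0.348350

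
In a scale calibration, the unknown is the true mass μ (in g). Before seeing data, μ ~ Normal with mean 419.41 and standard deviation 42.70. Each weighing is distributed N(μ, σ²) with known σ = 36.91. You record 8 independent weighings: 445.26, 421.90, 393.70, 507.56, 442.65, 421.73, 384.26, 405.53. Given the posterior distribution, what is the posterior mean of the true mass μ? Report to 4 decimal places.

For Normal data with known variance σ², a Normal(μ₀, σ₀²) prior on μ is conjugate. Posterior precision = 1/σ₀² + n/σ²; posterior mean is the precision-weighted average of μ₀ and x̄.
Σxᵢ = 445.26 + 421.90 + 393.70 + 507.56 + 442.65 + 421.73 + 384.26 + 405.53 = 3422.59, so n·x̄ = 3422.59.
σ₀² = 42.70² = 1823.29, σ² = 36.91² = 1362.3481; σ² + n·σ₀² = 1362.3481 + 8·1823.29 = 15948.6681.
Posterior mean = (μ₀/σ₀² + n·x̄/σ²)/(1/σ₀² + n/σ²) = (σ²·μ₀ + σ₀²·n·x̄)/(σ² + n·σ₀²) = (1362.3481·419.41 + 1823.29·3422.59)/15948.6681 = 6811756.537721/15948.6681 = 427.1050.

427.1050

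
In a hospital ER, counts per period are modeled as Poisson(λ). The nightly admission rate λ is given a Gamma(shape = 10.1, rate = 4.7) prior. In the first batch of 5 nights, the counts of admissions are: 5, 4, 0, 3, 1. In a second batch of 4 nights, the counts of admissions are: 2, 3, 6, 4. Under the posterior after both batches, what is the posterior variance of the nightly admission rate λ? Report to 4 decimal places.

0.2030

With a Gamma(shape α, rate β) prior, the Poisson likelihood is conjugate: the posterior is Gamma(α + ΣXᵢ, β + n).
Batch 1: sum of counts S = 13 over n = 5 nights.
After batch 1: Gamma(α+S, β+n) = Gamma(10.1+13, 4.7+5) = Gamma(23.1, 9.7).
Batch 2: sum of counts S = 15 over n = 4 nights.
After batch 2: Gamma(α+S, β+n) = Gamma(23.1+15, 9.7+4) = Gamma(38.1, 13.7).
Var = α/β² = 38.1/13.7² = 0.2030.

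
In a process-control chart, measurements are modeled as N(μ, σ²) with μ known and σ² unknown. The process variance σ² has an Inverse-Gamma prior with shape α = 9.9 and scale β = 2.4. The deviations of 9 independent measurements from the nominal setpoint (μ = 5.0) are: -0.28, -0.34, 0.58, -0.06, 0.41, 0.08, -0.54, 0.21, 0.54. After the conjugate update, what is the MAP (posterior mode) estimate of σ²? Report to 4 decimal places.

0.1992

With known mean μ and an Inverse-Gamma(α, β) prior on σ², the Normal likelihood is conjugate: posterior is Inv-Gamma(α + n/2, β + Σ(xᵢ−μ)²/2).
Σ(xᵢ−μ)² = (-0.28)² + (-0.34)² + (0.58)² + (-0.06)² + (0.41)² + (0.08)² + (-0.54)² + (0.21)² + (0.54)² = 1.3358.
Posterior: Inv-Gamma(9.9 + 9/2, 2.4 + 1.3358/2) = Inv-Gamma(14.40, 3.06790).
Mode = β/(α+1) = 3.06790/15.40 = 0.1992.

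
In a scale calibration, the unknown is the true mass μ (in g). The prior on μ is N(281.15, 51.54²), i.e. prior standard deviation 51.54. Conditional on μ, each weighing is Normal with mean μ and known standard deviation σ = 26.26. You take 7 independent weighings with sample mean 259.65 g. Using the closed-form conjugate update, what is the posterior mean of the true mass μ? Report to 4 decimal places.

260.4188

For Normal data with known variance σ², a Normal(μ₀, σ₀²) prior on μ is conjugate. Posterior precision = 1/σ₀² + n/σ²; posterior mean is the precision-weighted average of μ₀ and x̄.
n·x̄ = 7·259.65 = 1817.55.
σ₀² = 51.54² = 2656.3716, σ² = 26.26² = 689.5876; σ² + n·σ₀² = 689.5876 + 7·2656.3716 = 19284.1888.
Posterior mean = (μ₀/σ₀² + n·x̄/σ²)/(1/σ₀² + n/σ²) = (σ²·μ₀ + σ₀²·n·x̄)/(σ² + n·σ₀²) = (689.5876·281.15 + 2656.3716·1817.55)/19284.1888 = 5021965.75532/19284.1888 = 260.4188.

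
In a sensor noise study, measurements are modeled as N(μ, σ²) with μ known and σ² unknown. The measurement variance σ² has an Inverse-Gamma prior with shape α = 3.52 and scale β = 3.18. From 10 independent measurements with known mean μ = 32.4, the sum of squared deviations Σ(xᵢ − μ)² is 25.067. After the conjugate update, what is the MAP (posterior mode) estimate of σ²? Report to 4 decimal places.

1.6506

With known mean μ and an Inverse-Gamma(α, β) prior on σ², the Normal likelihood is conjugate: posterior is Inv-Gamma(α + n/2, β + Σ(xᵢ−μ)²/2).
Posterior: Inv-Gamma(3.52 + 10/2, 3.18 + 25.067/2) = Inv-Gamma(8.52, 15.7135).
Mode = β/(α+1) = 15.7135/9.52 = 1.6506.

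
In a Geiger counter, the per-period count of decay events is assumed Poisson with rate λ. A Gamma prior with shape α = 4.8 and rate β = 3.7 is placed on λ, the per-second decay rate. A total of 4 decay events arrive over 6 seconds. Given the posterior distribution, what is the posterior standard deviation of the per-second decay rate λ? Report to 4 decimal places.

0.3058

With a Gamma(shape α, rate β) prior, the Poisson likelihood is conjugate: the posterior is Gamma(α + ΣXᵢ, β + n).
Posterior: Gamma(α+S, β+n) = Gamma(4.8+4, 3.7+6) = Gamma(8.8, 9.7).
SD = √α/β = √8.8/9.7 = 0.3058.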